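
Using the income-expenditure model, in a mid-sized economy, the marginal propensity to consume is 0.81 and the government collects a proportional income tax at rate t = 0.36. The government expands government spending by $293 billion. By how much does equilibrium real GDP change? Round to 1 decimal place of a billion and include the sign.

+$608.4 billion

Expenditure multiplier = 1/(1 − c(1−t)) = 1/(1 − 0.81×0.64) = 1/0.4816 ≈ 2.076.
ΔY = k × ΔG = (+$293 billion) / 0.4816 ≈ +$608.4 billion.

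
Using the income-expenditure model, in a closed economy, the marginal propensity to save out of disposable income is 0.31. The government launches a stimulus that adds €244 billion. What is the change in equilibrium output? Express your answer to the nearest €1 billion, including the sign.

+€787 billion

MPC = 1 − MPS = 1 − 0.31 = 0.69.
Government-spending multiplier = 1/(1 − MPC) = 1/(1 − 0.69) = 1/0.31 ≈ 3.226.
ΔY = k × ΔG = (+€244 billion) / 0.31 ≈ +€787 billion.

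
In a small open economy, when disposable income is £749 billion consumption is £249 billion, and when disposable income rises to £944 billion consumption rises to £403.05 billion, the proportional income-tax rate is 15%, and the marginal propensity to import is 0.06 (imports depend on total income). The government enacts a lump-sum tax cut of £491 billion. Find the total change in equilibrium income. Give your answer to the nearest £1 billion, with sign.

MPC = ΔC/ΔYd = (403.05 − 249)/(944 − 749) = 154.05/195 = 0.79.
A lump-sum tax change of −£491 billion shifts disposable income by +£491 billion; first-round consumption changes by −c × ΔT = −0.79 × (−£491 billion) = +£387.89 billion.
Expenditure multiplier = 1/(1 − c(1−t) + m) = 1/(1 − 0.79×0.85 + 0.06) = 1/0.3885 ≈ 2.574.
The tax multiplier is −c × k ≈ −2.033, so ΔY = k × (−c·ΔT) = (+£387.89 billion) / 0.3885 ≈ +£998 billion.

+£998 billion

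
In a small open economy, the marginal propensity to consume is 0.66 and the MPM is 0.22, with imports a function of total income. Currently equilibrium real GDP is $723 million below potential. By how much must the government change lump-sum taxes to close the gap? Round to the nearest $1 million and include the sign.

Spending multiplier = 1/(1 − c + m) = 1/(1 − 0.66 + 0.22) = 1/0.56 ≈ 1.786.
Tax multiplier = −c·k = −0.66/0.56 ≈ −1.179. Need ΔY = +$723 million, so ΔT = ΔY/(−c·k) = −(+$723 million) × 0.56 / 0.66 ≈ −$613 million.
The government should cut lump-sum taxes by $613 million.

−$613 million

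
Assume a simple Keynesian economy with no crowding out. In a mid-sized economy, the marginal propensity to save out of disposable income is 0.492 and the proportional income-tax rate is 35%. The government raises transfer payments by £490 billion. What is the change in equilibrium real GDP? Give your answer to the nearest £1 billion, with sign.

MPC = 1 − MPS = 1 − 0.492 = 0.508.
The transfer change shifts disposable income by +£490 billion, so first-round consumption changes by c·ΔTR = 0.508 × (+£490 billion) = +£248.92 billion.
Expenditure multiplier = 1/(1 − c(1−t)) = 1/(1 − 0.508×0.65) = 1/0.6698 ≈ 1.493.
The transfer multiplier is c × k ≈ 0.758, so ΔY = k × (c·ΔTR) = (+£248.92 billion) / 0.6698 ≈ +£372 billion.

+£372 billion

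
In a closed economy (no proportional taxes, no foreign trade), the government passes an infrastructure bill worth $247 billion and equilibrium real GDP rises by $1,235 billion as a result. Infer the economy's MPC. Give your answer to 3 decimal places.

Implied spending multiplier k = ΔY/ΔG = 1,235/247 = 5.
Since k = 1/(1 − MPC), MPC = 1 − 1/k = 1 − ΔG/ΔY = 1 − 247/1,235 = 0.800.

0.800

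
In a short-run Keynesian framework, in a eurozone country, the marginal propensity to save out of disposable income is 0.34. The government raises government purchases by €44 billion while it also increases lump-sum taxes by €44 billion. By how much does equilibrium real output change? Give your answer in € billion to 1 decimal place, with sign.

MPC = 1 − MPS = 1 − 0.34 = 0.66.
Expenditure multiplier = 1/(1 − MPC) = 1/(1 − 0.66) = 1/0.34 ≈ 2.941.
ΔG contributes k·ΔG = (+€44 billion) / 0.34 ≈ +€129.4 billion.
ΔT of +€44 billion changes first-round spending by −c·ΔT = −€29.04 billion, contributing k·(−c·ΔT) = (−€29.04 billion) / 0.34 ≈ −€85.4 billion.
With ΔG = ΔT and no other leakages, the balanced-budget multiplier is 1, so ΔY = ΔG = +€44 billion.

+€44.0 billion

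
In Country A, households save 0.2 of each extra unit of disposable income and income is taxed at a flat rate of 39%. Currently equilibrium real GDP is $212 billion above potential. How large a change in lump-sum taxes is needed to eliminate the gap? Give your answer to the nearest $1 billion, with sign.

MPC = 1 − MPS = 1 − 0.2 = 0.8.
Spending multiplier = 1/(1 − c(1−t)) = 1/(1 − 0.8×0.61) = 1/0.512 ≈ 1.953.
Tax multiplier = −c·k = −0.8/0.512 ≈ −1.563. Need ΔY = −$212 billion, so ΔT = ΔY/(−c·k) = −(−$212 billion) × 0.512 / 0.8 ≈ +$136 billion.
The government should raise lump-sum taxes by $136 billion.

+$136 billion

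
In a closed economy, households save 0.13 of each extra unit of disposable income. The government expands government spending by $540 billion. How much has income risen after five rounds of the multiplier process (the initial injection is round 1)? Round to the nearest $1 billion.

$2,083 billion

MPC = 1 − MPS = 1 − 0.13 = 0.87.
Round 1 adds ΔG = $540 billion; each later round is MPC = 0.87 times the previous.
After 5 rounds: 540 + 469.8 + 408.726 + 355.59162 + 309.3647094 = ΔG·(1 − c^5)/(1 − c) = 540 × (1 − 0.4984209207)/0.13 ≈ $2,083 billion.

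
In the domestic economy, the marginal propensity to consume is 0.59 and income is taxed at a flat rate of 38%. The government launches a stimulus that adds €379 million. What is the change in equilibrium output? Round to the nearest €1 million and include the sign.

Government-spending multiplier = 1/(1 − c(1−t)) = 1/(1 − 0.59×0.62) = 1/0.6342 ≈ 1.577.
ΔY = k × ΔG = (+€379 million) / 0.6342 ≈ +€598 million.

+€598 million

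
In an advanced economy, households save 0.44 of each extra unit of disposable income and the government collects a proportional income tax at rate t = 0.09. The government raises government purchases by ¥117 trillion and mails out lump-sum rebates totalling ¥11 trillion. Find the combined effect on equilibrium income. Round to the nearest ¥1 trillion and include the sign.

MPC = 1 − MPS = 1 − 0.44 = 0.56.
Expenditure multiplier = 1/(1 − c(1−t)) = 1/(1 − 0.56×0.91) = 1/0.4904 ≈ 2.039.
ΔG contributes k·ΔG = (+¥117 trillion) / 0.4904 ≈ +¥238.6 trillion.
ΔT of −¥11 trillion changes first-round spending by −c·ΔT = +¥6.16 trillion, contributing k·(−c·ΔT) = (+¥6.16 trillion) / 0.4904 ≈ +¥12.6 trillion.
Net ΔY = k(ΔG − c·ΔT) = (+¥123.16 trillion) / 0.4904 ≈ +¥251 trillion.

+¥251 trillion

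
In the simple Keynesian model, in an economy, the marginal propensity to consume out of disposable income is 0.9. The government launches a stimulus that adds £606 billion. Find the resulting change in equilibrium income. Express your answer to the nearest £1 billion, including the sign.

Government-spending multiplier = 1/(1 − MPC) = 1/(1 − 0.9) = 1/0.1 = 10.
ΔY = k × ΔG = (+£606 billion) / 0.1 = +£6,060 billion.

+£6,060 billion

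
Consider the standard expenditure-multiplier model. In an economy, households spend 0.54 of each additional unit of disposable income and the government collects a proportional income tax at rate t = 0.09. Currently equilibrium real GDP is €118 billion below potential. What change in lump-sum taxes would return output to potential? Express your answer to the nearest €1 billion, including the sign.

−€111 billion

Spending multiplier = 1/(1 − c(1−t)) = 1/(1 − 0.54×0.91) = 1/0.5086 ≈ 1.966.
Tax multiplier = −c·k = −0.54/0.5086 ≈ −1.062. Need ΔY = +€118 billion, so ΔT = ΔY/(−c·k) = −(+€118 billion) × 0.5086 / 0.54 ≈ −€111 billion.
The government should cut lump-sum taxes by €111 billion.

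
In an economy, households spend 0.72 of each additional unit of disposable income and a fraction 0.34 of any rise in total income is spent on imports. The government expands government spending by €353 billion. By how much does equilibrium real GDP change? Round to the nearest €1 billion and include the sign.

Government-spending multiplier = 1/(1 − c + m) = 1/(1 − 0.72 + 0.34) = 1/0.62 ≈ 1.613.
ΔY = k × ΔG = (+€353 billion) / 0.62 ≈ +€569 billion.

+€569 billion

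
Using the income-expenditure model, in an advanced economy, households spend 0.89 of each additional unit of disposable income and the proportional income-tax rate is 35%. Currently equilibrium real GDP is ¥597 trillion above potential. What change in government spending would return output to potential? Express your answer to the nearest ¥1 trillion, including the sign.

−¥252 trillion

Spending multiplier = 1/(1 − c(1−t)) = 1/(1 − 0.89×0.65) = 1/0.4215 ≈ 2.372.
Need ΔY = −¥597 trillion, so ΔG = ΔY/k = (−¥597 trillion) × 0.4215 ≈ −¥252 trillion.
The government should cut government spending by ¥252 trillion.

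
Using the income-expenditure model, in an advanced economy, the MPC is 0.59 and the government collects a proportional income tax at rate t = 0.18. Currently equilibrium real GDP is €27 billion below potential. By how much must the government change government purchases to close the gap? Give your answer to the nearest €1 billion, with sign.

Spending multiplier = 1/(1 − c(1−t)) = 1/(1 − 0.59×0.82) = 1/0.5162 ≈ 1.937.
Need ΔY = +€27 billion, so ΔG = ΔY/k = (+€27 billion) × 0.5162 ≈ +€14 billion.
The government should increase government purchases by €14 billion.

+€14 billion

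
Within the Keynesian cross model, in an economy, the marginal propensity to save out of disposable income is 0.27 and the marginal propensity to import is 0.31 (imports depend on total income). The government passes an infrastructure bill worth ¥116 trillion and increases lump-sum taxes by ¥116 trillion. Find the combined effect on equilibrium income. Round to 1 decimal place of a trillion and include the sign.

+¥54.0 trillion

MPC = 1 − MPS = 1 − 0.27 = 0.73.
Expenditure multiplier = 1/(1 − c + m) = 1/(1 − 0.73 + 0.31) = 1/0.58 ≈ 1.724.
ΔG contributes k·ΔG = (+¥116 trillion) / 0.58 = +¥200 trillion.
ΔT of +¥116 trillion changes first-round spending by −c·ΔT = −¥84.68 trillion, contributing k·(−c·ΔT) = (−¥84.68 trillion) / 0.58 = −¥146 trillion.
Net ΔY = k(ΔG − c·ΔT) = (+¥31.32 trillion) / 0.58 = +¥54 trillion.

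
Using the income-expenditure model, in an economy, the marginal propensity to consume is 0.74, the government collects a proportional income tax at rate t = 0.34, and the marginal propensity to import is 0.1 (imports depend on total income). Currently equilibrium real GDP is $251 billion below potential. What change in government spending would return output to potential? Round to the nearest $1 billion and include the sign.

Spending multiplier = 1/(1 − c(1−t) + m) = 1/(1 − 0.74×0.66 + 0.1) = 1/0.6116 ≈ 1.635.
Need ΔY = +$251 billion, so ΔG = ΔY/k = (+$251 billion) × 0.6116 ≈ +$154 billion.
The government should increase government spending by $154 billion.

+$154 billion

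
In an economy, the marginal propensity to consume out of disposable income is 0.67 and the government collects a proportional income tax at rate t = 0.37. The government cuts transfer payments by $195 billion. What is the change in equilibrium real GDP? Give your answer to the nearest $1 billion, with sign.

−$226 billion

The transfer change shifts disposable income by −$195 billion, so first-round consumption changes by c·ΔTR = 0.67 × (−$195 billion) = −$130.65 billion.
Expenditure multiplier = 1/(1 − c(1−t)) = 1/(1 − 0.67×0.63) = 1/0.5779 ≈ 1.73.
The transfer multiplier is c × k ≈ 1.159, so ΔY = k × (c·ΔTR) = (−$130.65 billion) / 0.5779 ≈ −$226 billion.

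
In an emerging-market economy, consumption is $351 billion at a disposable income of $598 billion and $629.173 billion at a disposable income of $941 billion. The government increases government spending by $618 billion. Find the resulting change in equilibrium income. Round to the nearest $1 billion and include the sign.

+$3,270 billion

MPC = ΔC/ΔYd = (629.173 − 351)/(941 − 598) = 278.173/343 = 0.811.
Expenditure multiplier = 1/(1 − MPC) = 1/(1 − 0.811) = 1/0.189 ≈ 5.291.
ΔY = k × ΔG = (+$618 billion) / 0.189 ≈ +$3,270 billion.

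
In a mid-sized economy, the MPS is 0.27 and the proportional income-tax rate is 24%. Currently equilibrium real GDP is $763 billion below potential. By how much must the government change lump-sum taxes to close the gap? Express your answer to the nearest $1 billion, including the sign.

−$465 billion

MPC = 1 − MPS = 1 − 0.27 = 0.73.
Spending multiplier = 1/(1 − c(1−t)) = 1/(1 − 0.73×0.76) = 1/0.4452 ≈ 2.246.
Tax multiplier = −c·k = −0.73/0.4452 ≈ −1.64. Need ΔY = +$763 billion, so ΔT = ΔY/(−c·k) = −(+$763 billion) × 0.4452 / 0.73 ≈ −$465 billion.
The government should cut lump-sum taxes by $465 billion.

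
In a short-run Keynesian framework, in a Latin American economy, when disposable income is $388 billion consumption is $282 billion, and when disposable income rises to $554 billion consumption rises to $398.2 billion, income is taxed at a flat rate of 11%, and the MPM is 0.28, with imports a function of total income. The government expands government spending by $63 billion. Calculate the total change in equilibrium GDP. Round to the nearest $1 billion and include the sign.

+$96 billion

MPC = ΔC/ΔYd = (398.2 − 282)/(554 − 388) = 116.2/166 = 0.7.
Spending multiplier = 1/(1 − c(1−t) + m) = 1/(1 − 0.7×0.89 + 0.28) = 1/0.657 ≈ 1.522.
ΔY = k × ΔG = (+$63 billion) / 0.657 ≈ +$96 billion.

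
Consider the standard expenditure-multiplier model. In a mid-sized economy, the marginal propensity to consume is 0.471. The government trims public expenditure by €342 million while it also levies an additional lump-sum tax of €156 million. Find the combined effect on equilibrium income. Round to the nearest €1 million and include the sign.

Expenditure multiplier = 1/(1 − MPC) = 1/(1 − 0.471) = 1/0.529 ≈ 1.89.
ΔG contributes k·ΔG = (−€342 million) / 0.529 ≈ −€646.5 million.
ΔT of +€156 million changes first-round spending by −c·ΔT = −€73.476 million, contributing k·(−c·ΔT) = (−€73.476 million) / 0.529 ≈ −€138.9 million.
Net ΔY = k(ΔG − c·ΔT) = (−€415.476 million) / 0.529 ≈ −€785 million.

−€785 million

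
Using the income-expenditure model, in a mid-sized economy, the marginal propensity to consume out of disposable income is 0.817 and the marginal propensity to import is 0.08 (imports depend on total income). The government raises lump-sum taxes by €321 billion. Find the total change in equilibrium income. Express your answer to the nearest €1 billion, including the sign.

−€997 billion

A lump-sum tax change of +€321 billion shifts disposable income by −€321 billion; first-round consumption changes by −c × ΔT = −0.817 × (+€321 billion) = −€262.257 billion.
Expenditure multiplier = 1/(1 − c + m) = 1/(1 − 0.817 + 0.08) = 1/0.263 ≈ 3.802.
The tax multiplier is −c × k ≈ −3.106, so ΔY = k × (−c·ΔT) = (−€262.257 billion) / 0.263 ≈ −€997 billion.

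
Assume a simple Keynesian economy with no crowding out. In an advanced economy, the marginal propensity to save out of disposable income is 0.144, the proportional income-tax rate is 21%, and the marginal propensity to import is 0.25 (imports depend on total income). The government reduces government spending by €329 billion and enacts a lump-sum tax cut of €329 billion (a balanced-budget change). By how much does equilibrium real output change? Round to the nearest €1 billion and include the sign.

MPC = 1 − MPS = 1 − 0.144 = 0.856.
Expenditure multiplier = 1/(1 − c(1−t) + m) = 1/(1 − 0.856×0.79 + 0.25) = 1/0.57376 ≈ 1.743.
ΔG contributes k·ΔG = (−€329 billion) / 0.57376 ≈ −€573.4 billion.
ΔT of −€329 billion changes first-round spending by −c·ΔT = +€281.624 billion, contributing k·(−c·ΔT) = (+€281.624 billion) / 0.57376 ≈ +€490.8 billion.
Net ΔY = k(ΔG − c·ΔT) = (−€47.376 billion) / 0.57376 ≈ −€83 billion.

−€83 billion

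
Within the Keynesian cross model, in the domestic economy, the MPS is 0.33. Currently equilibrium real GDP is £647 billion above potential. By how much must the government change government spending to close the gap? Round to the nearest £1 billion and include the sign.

MPC = 1 − MPS = 1 − 0.33 = 0.67.
Spending multiplier = 1/(1 − MPC) = 1/(1 − 0.67) = 1/0.33 ≈ 3.03.
Need ΔY = −£647 billion, so ΔG = ΔY/k = (−£647 billion) × 0.33 ≈ −£214 billion.
The government should cut government spending by £214 billion.

−£214 billion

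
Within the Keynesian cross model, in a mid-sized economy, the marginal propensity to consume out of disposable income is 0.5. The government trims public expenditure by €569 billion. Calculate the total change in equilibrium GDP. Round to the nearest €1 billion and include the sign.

−€1,138 billion

Expenditure multiplier = 1/(1 − MPC) = 1/(1 − 0.5) = 1/0.5 = 2.
ΔY = k × ΔG = (−€569 billion) / 0.5 = −€1,138 billion.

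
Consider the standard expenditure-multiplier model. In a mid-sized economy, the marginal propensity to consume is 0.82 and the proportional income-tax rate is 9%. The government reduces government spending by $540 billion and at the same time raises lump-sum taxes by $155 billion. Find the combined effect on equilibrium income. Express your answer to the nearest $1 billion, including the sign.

−$2,628 billion

Expenditure multiplier = 1/(1 − c(1−t)) = 1/(1 − 0.82×0.91) = 1/0.2538 ≈ 3.94.
ΔG contributes k·ΔG = (−$540 billion) / 0.2538 ≈ −$2,127.7 billion.
ΔT of +$155 billion changes first-round spending by −c·ΔT = −$127.1 billion, contributing k·(−c·ΔT) = (−$127.1 billion) / 0.2538 ≈ −$500.8 billion.
Net ΔY = k(ΔG − c·ΔT) = (−$667.1 billion) / 0.2538 ≈ −$2,628 billion.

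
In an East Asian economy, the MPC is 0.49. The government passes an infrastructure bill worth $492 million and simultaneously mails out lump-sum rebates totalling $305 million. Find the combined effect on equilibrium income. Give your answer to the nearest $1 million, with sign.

+$1,258 million

Expenditure multiplier = 1/(1 − MPC) = 1/(1 − 0.49) = 1/0.51 ≈ 1.961.
ΔG contributes k·ΔG = (+$492 million) / 0.51 ≈ +$964.7 million.
ΔT of −$305 million changes first-round spending by −c·ΔT = +$149.45 million, contributing k·(−c·ΔT) = (+$149.45 million) / 0.51 ≈ +$293 million.
Net ΔY = k(ΔG − c·ΔT) = (+$641.45 million) / 0.51 ≈ +$1,258 million.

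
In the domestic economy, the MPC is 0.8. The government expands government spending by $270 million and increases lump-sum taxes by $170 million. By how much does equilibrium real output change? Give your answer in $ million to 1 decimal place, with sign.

Expenditure multiplier = 1/(1 − MPC) = 1/(1 − 0.8) = 1/0.2 = 5.
ΔG contributes k·ΔG = (+$270 million) / 0.2 = +$1,350 million.
ΔT of +$170 million changes first-round spending by −c·ΔT = −$136 million, contributing k·(−c·ΔT) = (−$136 million) / 0.2 = −$680 million.
Net ΔY = k(ΔG − c·ΔT) = (+$134 million) / 0.2 = +$670 million.

+$670.0 million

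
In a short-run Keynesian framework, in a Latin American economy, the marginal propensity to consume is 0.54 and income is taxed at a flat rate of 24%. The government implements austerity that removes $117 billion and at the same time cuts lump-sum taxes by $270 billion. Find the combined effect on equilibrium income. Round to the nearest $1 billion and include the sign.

+$49 billion

Expenditure multiplier = 1/(1 − c(1−t)) = 1/(1 − 0.54×0.76) = 1/0.5896 ≈ 1.696.
ΔG contributes k·ΔG = (−$117 billion) / 0.5896 ≈ −$198.4 billion.
ΔT of −$270 billion changes first-round spending by −c·ΔT = +$145.8 billion, contributing k·(−c·ΔT) = (+$145.8 billion) / 0.5896 ≈ +$247.3 billion.
Net ΔY = k(ΔG − c·ΔT) = (+$28.8 billion) / 0.5896 ≈ +$49 billion.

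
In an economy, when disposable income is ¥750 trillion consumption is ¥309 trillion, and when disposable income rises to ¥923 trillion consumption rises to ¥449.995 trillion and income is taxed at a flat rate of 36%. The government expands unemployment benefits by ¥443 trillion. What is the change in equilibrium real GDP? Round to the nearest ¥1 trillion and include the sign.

+¥755 trillion

MPC = ΔC/ΔYd = (449.995 − 309)/(923 − 750) = 140.995/173 = 0.815.
The transfer change shifts disposable income by +¥443 trillion, so first-round consumption changes by c·ΔTR = 0.815 × (+¥443 trillion) = +¥361.045 trillion.
Expenditure multiplier = 1/(1 − c(1−t)) = 1/(1 − 0.815×0.64) = 1/0.4784 ≈ 2.09.
The transfer multiplier is c × k ≈ 1.704, so ΔY = k × (c·ΔTR) = (+¥361.045 trillion) / 0.4784 ≈ +¥755 trillion.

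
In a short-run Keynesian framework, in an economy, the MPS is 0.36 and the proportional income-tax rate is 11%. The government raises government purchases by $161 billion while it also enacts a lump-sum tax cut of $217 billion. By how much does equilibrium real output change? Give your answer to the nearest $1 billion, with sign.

MPC = 1 − MPS = 1 − 0.36 = 0.64.
Expenditure multiplier = 1/(1 − c(1−t)) = 1/(1 − 0.64×0.89) = 1/0.4304 ≈ 2.323.
ΔG contributes k·ΔG = (+$161 billion) / 0.4304 ≈ +$374.1 billion.
ΔT of −$217 billion changes first-round spending by −c·ΔT = +$138.88 billion, contributing k·(−c·ΔT) = (+$138.88 billion) / 0.4304 ≈ +$322.7 billion.
Net ΔY = k(ΔG − c·ΔT) = (+$299.88 billion) / 0.4304 ≈ +$697 billion.

+$697 billion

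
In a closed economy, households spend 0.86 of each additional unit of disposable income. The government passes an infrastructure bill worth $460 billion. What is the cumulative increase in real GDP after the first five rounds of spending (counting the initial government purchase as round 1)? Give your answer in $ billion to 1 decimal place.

$1,740.0 billion

Round 1 adds ΔG = $460 billion; each later round is MPC = 0.86 times the previous.
After 5 rounds: 460 + 395.6 + 340.216 + 292.58576 + 251.6237536 = ΔG·(1 − c^5)/(1 − c) = 460 × (1 − 0.4704270176)/0.14 ≈ $1,740 billion.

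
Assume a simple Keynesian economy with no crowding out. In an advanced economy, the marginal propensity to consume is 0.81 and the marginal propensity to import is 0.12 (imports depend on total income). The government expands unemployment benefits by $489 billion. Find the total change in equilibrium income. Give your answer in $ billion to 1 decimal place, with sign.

The transfer change shifts disposable income by +$489 billion, so first-round consumption changes by c·ΔTR = 0.81 × (+$489 billion) = +$396.09 billion.
Expenditure multiplier = 1/(1 − c + m) = 1/(1 − 0.81 + 0.12) = 1/0.31 ≈ 3.226.
The transfer multiplier is c × k ≈ 2.613, so ΔY = k × (c·ΔTR) = (+$396.09 billion) / 0.31 ≈ +$1,277.7 billion.

+$1,277.7 billion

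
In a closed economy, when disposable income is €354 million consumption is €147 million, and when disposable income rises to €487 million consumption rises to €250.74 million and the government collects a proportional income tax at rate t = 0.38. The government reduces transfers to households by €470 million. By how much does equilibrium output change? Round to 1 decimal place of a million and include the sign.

MPC = ΔC/ΔYd = (250.74 − 147)/(487 − 354) = 103.74/133 = 0.78.
The transfer change shifts disposable income by −€470 million, so first-round consumption changes by c·ΔTR = 0.78 × (−€470 million) = −€366.6 million.
Expenditure multiplier = 1/(1 − c(1−t)) = 1/(1 − 0.78×0.62) = 1/0.5164 ≈ 1.936.
The transfer multiplier is c × k ≈ 1.51, so ΔY = k × (c·ΔTR) = (−€366.6 million) / 0.5164 ≈ −€709.9 million.

−€709.9 million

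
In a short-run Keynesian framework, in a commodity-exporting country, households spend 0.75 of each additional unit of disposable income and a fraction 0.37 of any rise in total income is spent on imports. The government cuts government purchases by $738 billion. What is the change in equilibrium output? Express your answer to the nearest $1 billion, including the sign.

Expenditure multiplier = 1/(1 − c + m) = 1/(1 − 0.75 + 0.37) = 1/0.62 ≈ 1.613.
ΔY = k × ΔG = (−$738 billion) / 0.62 ≈ −$1,190 billion.

−$1,190 billion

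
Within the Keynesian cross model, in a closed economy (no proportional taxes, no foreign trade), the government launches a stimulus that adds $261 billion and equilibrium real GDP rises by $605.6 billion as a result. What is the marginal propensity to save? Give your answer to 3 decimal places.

Implied spending multiplier k = ΔY/ΔG = 605.6/261 ≈ 2.3203.
Since k = 1/(1 − MPC), MPC = 1 − 1/k = 1 − ΔG/ΔY = 1 − 261/605.6 ≈ 0.569.
MPS = 1 − MPC = 0.431.

0.431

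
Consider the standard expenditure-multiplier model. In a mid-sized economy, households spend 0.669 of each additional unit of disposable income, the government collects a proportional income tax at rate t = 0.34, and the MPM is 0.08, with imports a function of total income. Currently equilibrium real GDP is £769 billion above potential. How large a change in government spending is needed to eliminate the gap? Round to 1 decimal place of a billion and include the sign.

Spending multiplier = 1/(1 − c(1−t) + m) = 1/(1 − 0.669×0.66 + 0.08) = 1/0.63846 ≈ 1.566.
Need ΔY = −£769 billion, so ΔG = ΔY/k = (−£769 billion) × 0.63846 ≈ −£491 billion.
The government should cut government spending by £491 billion.

−£491.0 billion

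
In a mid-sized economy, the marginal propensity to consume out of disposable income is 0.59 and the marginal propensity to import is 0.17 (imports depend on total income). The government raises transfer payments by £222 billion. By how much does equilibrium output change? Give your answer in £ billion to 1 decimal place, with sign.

+£225.8 billion

The transfer change shifts disposable income by +£222 billion, so first-round consumption changes by c·ΔTR = 0.59 × (+£222 billion) = +£130.98 billion.
Expenditure multiplier = 1/(1 − c + m) = 1/(1 − 0.59 + 0.17) = 1/0.58 ≈ 1.724.
The transfer multiplier is c × k ≈ 1.017, so ΔY = k × (c·ΔTR) = (+£130.98 billion) / 0.58 ≈ +£225.8 billion.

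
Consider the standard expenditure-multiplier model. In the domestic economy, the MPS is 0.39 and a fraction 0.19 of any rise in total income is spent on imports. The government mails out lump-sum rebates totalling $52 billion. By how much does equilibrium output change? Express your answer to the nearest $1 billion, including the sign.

+$55 billion

MPC = 1 − MPS = 1 − 0.39 = 0.61.
A lump-sum tax change of −$52 billion shifts disposable income by +$52 billion; first-round consumption changes by −c × ΔT = −0.61 × (−$52 billion) = +$31.72 billion.
Expenditure multiplier = 1/(1 − c + m) = 1/(1 − 0.61 + 0.19) = 1/0.58 ≈ 1.724.
The tax multiplier is −c × k ≈ −1.052, so ΔY = k × (−c·ΔT) = (+$31.72 billion) / 0.58 ≈ +$55 billion.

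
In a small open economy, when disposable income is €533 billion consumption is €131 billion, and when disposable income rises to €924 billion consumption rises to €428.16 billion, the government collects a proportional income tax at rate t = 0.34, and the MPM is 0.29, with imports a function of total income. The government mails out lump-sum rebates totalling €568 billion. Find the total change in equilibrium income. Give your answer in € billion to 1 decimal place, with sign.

+€547.5 billion

MPC = ΔC/ΔYd = (428.16 − 131)/(924 − 533) = 297.16/391 = 0.76.
A lump-sum tax change of −€568 billion shifts disposable income by +€568 billion; first-round consumption changes by −c × ΔT = −0.76 × (−€568 billion) = +€431.68 billion.
Expenditure multiplier = 1/(1 − c(1−t) + m) = 1/(1 − 0.76×0.66 + 0.29) = 1/0.7884 ≈ 1.268.
The tax multiplier is −c × k ≈ −0.964, so ΔY = k × (−c·ΔT) = (+€431.68 billion) / 0.7884 ≈ +€547.5 billion.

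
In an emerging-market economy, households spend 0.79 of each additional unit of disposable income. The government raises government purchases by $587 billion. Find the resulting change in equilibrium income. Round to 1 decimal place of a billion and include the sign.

Expenditure multiplier = 1/(1 − MPC) = 1/(1 − 0.79) = 1/0.21 ≈ 4.762.
ΔY = k × ΔG = (+$587 billion) / 0.21 ≈ +$2,795.2 billion.

+$2,795.2 billion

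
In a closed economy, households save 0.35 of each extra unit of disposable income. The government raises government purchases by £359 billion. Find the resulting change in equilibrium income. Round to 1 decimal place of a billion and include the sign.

+£1,025.7 billion

MPC = 1 − MPS = 1 − 0.35 = 0.65.
Expenditure multiplier = 1/(1 − MPC) = 1/(1 − 0.65) = 1/0.35 ≈ 2.857.
ΔY = k × ΔG = (+£359 billion) / 0.35 ≈ +£1,025.7 billion.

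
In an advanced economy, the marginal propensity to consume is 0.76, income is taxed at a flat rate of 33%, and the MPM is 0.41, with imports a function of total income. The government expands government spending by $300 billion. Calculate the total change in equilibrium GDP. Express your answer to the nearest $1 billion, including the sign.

Spending multiplier = 1/(1 − c(1−t) + m) = 1/(1 − 0.76×0.67 + 0.41) = 1/0.9008 ≈ 1.11.
ΔY = k × ΔG = (+$300 billion) / 0.9008 ≈ +$333 billion.

+$333 billion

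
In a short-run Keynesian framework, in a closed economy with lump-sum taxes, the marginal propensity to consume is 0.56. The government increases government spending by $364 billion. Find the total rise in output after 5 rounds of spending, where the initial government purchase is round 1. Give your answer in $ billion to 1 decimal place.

Round 1 adds ΔG = $364 billion; each later round is MPC = 0.56 times the previous.
After 5 rounds: 364 + 203.84 + 114.1504 + 63.924224 + 35.79756544 = ΔG·(1 − c^5)/(1 − c) = 364 × (1 − 0.0550731776)/0.44 ≈ $781.7 billion.

$781.7 billion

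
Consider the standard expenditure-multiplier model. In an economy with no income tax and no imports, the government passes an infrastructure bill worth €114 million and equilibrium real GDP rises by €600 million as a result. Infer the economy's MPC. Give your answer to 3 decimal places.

Implied spending multiplier k = ΔY/ΔG = 600/114 ≈ 5.2632.
Since k = 1/(1 − MPC), MPC = 1 − 1/k = 1 − ΔG/ΔY = 1 − 114/600 = 0.810.

0.810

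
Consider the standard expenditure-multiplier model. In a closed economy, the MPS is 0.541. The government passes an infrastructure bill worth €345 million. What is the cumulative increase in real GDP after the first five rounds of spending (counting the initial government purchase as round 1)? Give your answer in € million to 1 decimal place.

€624.7 million

MPC = 1 − MPS = 1 − 0.541 = 0.459.
Round 1 adds ΔG = €345 million; each later round is MPC = 0.459 times the previous.
After 5 rounds: 345 + 158.355 + 72.684945 + 33.362389755 + 15.313336897545 = ΔG·(1 − c^5)/(1 − c) = 345 × (1 − 0.020373396046299)/0.541 ≈ €624.7 million.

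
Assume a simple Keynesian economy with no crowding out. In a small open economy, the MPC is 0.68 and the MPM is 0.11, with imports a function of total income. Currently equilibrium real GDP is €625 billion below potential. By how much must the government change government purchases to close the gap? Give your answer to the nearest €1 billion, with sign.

Spending multiplier = 1/(1 − c + m) = 1/(1 − 0.68 + 0.11) = 1/0.43 ≈ 2.326.
Need ΔY = +€625 billion, so ΔG = ΔY/k = (+€625 billion) × 0.43 ≈ +€269 billion.
The government should increase government purchases by €269 billion.

+€269 billion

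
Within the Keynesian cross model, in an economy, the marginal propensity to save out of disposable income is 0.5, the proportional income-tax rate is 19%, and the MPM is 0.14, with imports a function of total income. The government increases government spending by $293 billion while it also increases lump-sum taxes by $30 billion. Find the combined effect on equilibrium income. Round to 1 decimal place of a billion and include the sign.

+$378.2 billion

MPC = 1 − MPS = 1 − 0.5 = 0.5.
Expenditure multiplier = 1/(1 − c(1−t) + m) = 1/(1 − 0.5×0.81 + 0.14) = 1/0.735 ≈ 1.361.
ΔG contributes k·ΔG = (+$293 billion) / 0.735 ≈ +$398.6 billion.
ΔT of +$30 billion changes first-round spending by −c·ΔT = −$15 billion, contributing k·(−c·ΔT) = (−$15 billion) / 0.735 ≈ −$20.4 billion.
Net ΔY = k(ΔG − c·ΔT) = (+$278 billion) / 0.735 ≈ +$378.2 billion.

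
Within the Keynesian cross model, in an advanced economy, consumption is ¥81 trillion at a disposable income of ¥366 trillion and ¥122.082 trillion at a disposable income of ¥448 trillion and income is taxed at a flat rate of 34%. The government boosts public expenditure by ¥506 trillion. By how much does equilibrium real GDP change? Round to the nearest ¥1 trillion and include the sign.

+¥756 trillion

MPC = ΔC/ΔYd = (122.082 − 81)/(448 − 366) = 41.082/82 = 0.501.
Expenditure multiplier = 1/(1 − c(1−t)) = 1/(1 − 0.501×0.66) = 1/0.66934 ≈ 1.494.
ΔY = k × ΔG = (+¥506 trillion) / 0.66934 ≈ +¥756 trillion.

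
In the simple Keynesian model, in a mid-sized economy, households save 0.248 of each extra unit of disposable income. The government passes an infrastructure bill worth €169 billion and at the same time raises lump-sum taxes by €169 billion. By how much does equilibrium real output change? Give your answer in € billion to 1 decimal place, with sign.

+€169.0 billion

MPC = 1 − MPS = 1 − 0.248 = 0.752.
Expenditure multiplier = 1/(1 − MPC) = 1/(1 − 0.752) = 1/0.248 ≈ 4.032.
ΔG contributes k·ΔG = (+€169 billion) / 0.248 ≈ +€681.5 billion.
ΔT of +€169 billion changes first-round spending by −c·ΔT = −€127.088 billion, contributing k·(−c·ΔT) = (−€127.088 billion) / 0.248 ≈ −€512.5 billion.
With ΔG = ΔT and no other leakages, the balanced-budget multiplier is 1, so ΔY = ΔG = +€169 billion.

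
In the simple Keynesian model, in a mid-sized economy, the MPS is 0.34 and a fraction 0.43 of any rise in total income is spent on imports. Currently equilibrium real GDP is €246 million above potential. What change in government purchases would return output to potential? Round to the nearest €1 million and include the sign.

MPC = 1 − MPS = 1 − 0.34 = 0.66.
Spending multiplier = 1/(1 − c + m) = 1/(1 − 0.66 + 0.43) = 1/0.77 ≈ 1.299.
Need ΔY = −€246 million, so ΔG = ΔY/k = (−€246 million) × 0.77 ≈ −€189 million.
The government should cut government purchases by €189 million.

−€189 million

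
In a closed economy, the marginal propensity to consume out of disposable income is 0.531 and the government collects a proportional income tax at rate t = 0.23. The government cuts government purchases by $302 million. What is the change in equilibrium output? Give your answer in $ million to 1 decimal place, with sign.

−$510.9 million

Government-spending multiplier = 1/(1 − c(1−t)) = 1/(1 − 0.531×0.77) = 1/0.59113 ≈ 1.692.
ΔY = k × ΔG = (−$302 million) / 0.59113 ≈ −$510.9 million.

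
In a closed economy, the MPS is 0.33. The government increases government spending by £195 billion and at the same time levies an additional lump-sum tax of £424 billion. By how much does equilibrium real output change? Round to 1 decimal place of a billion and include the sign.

MPC = 1 − MPS = 1 − 0.33 = 0.67.
Expenditure multiplier = 1/(1 − MPC) = 1/(1 − 0.67) = 1/0.33 ≈ 3.03.
ΔG contributes k·ΔG = (+£195 billion) / 0.33 ≈ +£590.9 billion.
ΔT of +£424 billion changes first-round spending by −c·ΔT = −£284.08 billion, contributing k·(−c·ΔT) = (−£284.08 billion) / 0.33 ≈ −£860.8 billion.
Net ΔY = k(ΔG − c·ΔT) = (−£89.08 billion) / 0.33 ≈ −£269.9 billion.

−£269.9 billion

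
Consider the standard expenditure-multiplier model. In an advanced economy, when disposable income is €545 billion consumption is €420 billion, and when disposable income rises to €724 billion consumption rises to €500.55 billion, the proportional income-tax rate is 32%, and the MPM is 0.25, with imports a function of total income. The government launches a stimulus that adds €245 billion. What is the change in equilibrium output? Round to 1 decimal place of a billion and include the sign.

+€259.5 billion

MPC = ΔC/ΔYd = (500.55 − 420)/(724 − 545) = 80.55/179 = 0.45.
Expenditure multiplier = 1/(1 − c(1−t) + m) = 1/(1 − 0.45×0.68 + 0.25) = 1/0.944 ≈ 1.059.
ΔY = k × ΔG = (+€245 billion) / 0.944 ≈ +€259.5 billion.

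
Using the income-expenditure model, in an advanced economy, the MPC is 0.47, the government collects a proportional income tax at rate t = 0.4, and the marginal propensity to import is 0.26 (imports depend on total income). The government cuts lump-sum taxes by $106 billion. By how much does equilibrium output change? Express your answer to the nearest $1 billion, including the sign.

A lump-sum tax change of −$106 billion shifts disposable income by +$106 billion; first-round consumption changes by −c × ΔT = −0.47 × (−$106 billion) = +$49.82 billion.
Expenditure multiplier = 1/(1 − c(1−t) + m) = 1/(1 − 0.47×0.6 + 0.26) = 1/0.978 ≈ 1.022.
The tax multiplier is −c × k ≈ −0.481, so ΔY = k × (−c·ΔT) = (+$49.82 billion) / 0.978 ≈ +$51 billion.

+$51 billion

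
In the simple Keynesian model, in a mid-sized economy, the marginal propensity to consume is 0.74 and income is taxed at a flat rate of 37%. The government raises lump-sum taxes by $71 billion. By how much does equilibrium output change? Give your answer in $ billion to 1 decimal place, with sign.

−$98.4 billion

A lump-sum tax change of +$71 billion shifts disposable income by −$71 billion; first-round consumption changes by −c × ΔT = −0.74 × (+$71 billion) = −$52.54 billion.
Expenditure multiplier = 1/(1 − c(1−t)) = 1/(1 − 0.74×0.63) = 1/0.5338 ≈ 1.873.
The tax multiplier is −c × k ≈ −1.386, so ΔY = k × (−c·ΔT) = (−$52.54 billion) / 0.5338 ≈ −$98.4 billion.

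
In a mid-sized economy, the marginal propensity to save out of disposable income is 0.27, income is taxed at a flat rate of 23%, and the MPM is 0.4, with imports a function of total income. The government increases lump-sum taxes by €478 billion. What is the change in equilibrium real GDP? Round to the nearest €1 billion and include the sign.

−€416 billion

MPC = 1 − MPS = 1 − 0.27 = 0.73.
A lump-sum tax change of +€478 billion shifts disposable income by −€478 billion; first-round consumption changes by −c × ΔT = −0.73 × (+€478 billion) = −€348.94 billion.
Expenditure multiplier = 1/(1 − c(1−t) + m) = 1/(1 − 0.73×0.77 + 0.4) = 1/0.8379 ≈ 1.193.
The tax multiplier is −c × k ≈ −0.871, so ΔY = k × (−c·ΔT) = (−€348.94 billion) / 0.8379 ≈ −€416 billion.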